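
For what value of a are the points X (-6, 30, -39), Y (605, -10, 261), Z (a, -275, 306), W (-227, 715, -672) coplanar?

236

Normal to plane XYW: n = (-180180, 320463, 409695); plane equation n·P = -5283135.
Requiring n·Z = -5283135: (-180180)a + (37239345) = -5283135.
So a = 236.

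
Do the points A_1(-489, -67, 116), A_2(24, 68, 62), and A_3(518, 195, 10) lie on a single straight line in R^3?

No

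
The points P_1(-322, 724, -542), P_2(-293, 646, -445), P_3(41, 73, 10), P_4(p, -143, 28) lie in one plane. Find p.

Coplanarity ⇔ det[P_1P_2; P_1P_3; P_1P_4] = 0.
Expanding, this is linear in p: (20091)p + (-4801749) = 0.
So p = 239.

239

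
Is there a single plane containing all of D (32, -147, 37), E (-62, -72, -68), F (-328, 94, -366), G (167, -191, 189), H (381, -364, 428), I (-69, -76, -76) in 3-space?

Yes

The plane through D, E, F has normal n = DE × DF = (-4920, -82, 4346) and equation n·P = 15416.
Checking the remaining points: n·G = 15416, n·H = 15416, n·I = 15416.
All equal 15416, so all 6 points lie in one plane.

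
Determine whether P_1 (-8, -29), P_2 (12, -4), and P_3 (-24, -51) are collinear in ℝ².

P_1P_2 = (20, 25), P_1P_3 = (-16, -22).
If collinear, P_1P_3 would be a scalar multiple of P_1P_2. But (20)·(-22) ≠ (25)·(-16) (difference -40), so they are not parallel; the points are not collinear.

No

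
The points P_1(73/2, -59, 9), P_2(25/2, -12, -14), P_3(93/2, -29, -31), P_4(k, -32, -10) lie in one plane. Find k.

57/2

The points are coplanar iff P_1P_2 · (P_1P_3 × P_1P_4) = 0.
Expanding, this is linear in k: (-1190)k + (33915) = 0.
So k = 57/2.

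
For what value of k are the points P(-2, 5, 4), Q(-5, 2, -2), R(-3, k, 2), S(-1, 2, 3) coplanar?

Normal to plane PQS: n = (-15, -9, 12); plane equation n·X = 33.
Requiring n·R = 33: (-9)k + (69) = 33.
So k = 4.

4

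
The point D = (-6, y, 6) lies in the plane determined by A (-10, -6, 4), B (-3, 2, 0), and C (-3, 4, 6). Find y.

0

A normal to the plane is n = AB × AC = (56, -42, 14).
D lies in the plane iff n · AD = 0.
This gives (-42)y + (0) = 0, so y = 0.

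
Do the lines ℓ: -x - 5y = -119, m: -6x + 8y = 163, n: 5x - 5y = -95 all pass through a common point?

The three lines meet at one point iff the augmented coefficient matrix [aᵢ bᵢ cᵢ] has rank < 3, i.e. its determinant vanishes.
Here the determinant is -90.
Nonzero, so no common point exists.

No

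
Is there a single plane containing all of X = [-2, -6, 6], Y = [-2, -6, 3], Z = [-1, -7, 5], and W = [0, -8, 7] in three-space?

Yes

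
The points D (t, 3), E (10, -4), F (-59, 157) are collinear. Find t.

7

Collinearity: (D − E) must be parallel to (F − E) = (-69, 161).
Cross-multiplying the components: (t − 10)·(161) = (7)·(-69).
Solving gives t = 7.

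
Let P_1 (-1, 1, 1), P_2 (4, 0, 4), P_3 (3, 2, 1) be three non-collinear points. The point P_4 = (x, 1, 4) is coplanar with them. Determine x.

8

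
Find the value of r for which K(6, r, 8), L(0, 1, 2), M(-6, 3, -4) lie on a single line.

-1

Direction LM = (-6, 2, -6). From the x-coordinate of K, the parameter along the line is τ = (6 − 0)/(-6) = -1.
Then r = 1 + (-1)·(2) = -1.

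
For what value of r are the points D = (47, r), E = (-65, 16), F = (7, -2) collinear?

-12

Collinearity: (D − E) must be parallel to (F − E) = (72, -18).
Cross-multiplying the components: (r − 16)·(72) = (112)·(-18).
Solving gives r = -12.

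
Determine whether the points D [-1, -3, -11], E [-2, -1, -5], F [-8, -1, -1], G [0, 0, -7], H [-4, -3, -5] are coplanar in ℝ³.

No

The plane through D, E, F has normal n = DE × DF = (8, -32, 12) and equation n·P = -44.
Checking the remaining points: n·G = -84, n·H = 4.
Since n·G = -84 ≠ -44, G is off the plane and the points are not all coplanar.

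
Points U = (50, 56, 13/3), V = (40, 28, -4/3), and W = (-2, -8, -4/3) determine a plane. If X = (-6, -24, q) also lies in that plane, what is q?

-5

A normal to the plane is n = UV × UW = (-204, 238, -816).
X lies in the plane iff n · UX = 0.
This gives (-816)q + (-4080) = 0, so q = -5.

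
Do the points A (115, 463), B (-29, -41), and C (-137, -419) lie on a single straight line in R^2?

Yes

AB = (-144, -504), AC = (-252, -882).
Twice the signed area of △ABC is (-144)(-882) − (-504)(-252) = 0.
The triangle is degenerate (zero area), so the points are collinear.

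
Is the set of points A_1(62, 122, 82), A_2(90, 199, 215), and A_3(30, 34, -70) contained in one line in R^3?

Yes

A_1A_2 = (28, 77, 133), A_1A_3 = (-32, -88, -152).
A_1A_2 × A_1A_3 = (0, 0, 0).
The cross product vanishes, so the three points are collinear.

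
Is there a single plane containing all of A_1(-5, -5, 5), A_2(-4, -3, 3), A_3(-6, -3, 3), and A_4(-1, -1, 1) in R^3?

The four points are coplanar iff the 3×3 determinant with rows A_1A_2, A_1A_3, A_1A_4 is zero.
Rows: (1, 2, -2), (-1, 2, -2), (4, 4, -4).
Expanding along the first row: (1)(0) − (2)(12) + (-2)(-12) = 0.
Zero determinant ⇒ coplanar.

Yes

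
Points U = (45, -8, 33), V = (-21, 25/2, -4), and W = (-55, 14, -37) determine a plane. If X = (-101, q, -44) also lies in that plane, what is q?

Coplanarity requires UV · (UW × UX) = 0.
UV = (-66, 41/2, -37), UW = (-100, 22, -70); the triple product is linear in q with coefficient -920 and constant term 37260.
Setting it to zero: q = 81/2.

81/2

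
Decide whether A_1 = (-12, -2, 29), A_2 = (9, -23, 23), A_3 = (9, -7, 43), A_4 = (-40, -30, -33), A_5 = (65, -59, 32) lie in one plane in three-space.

Yes

The plane through A_1, A_2, A_3 has normal n = A_1A_2 × A_1A_3 = (-324, -420, 336) and equation n·P = 14472.
Checking the remaining points: n·A_4 = 14472, n·A_5 = 14472.
All equal 14472, so all 5 points lie in one plane.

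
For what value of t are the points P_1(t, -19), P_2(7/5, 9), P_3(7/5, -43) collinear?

Collinearity: (P_1 − P_2) must be parallel to (P_3 − P_2) = (0, -52).
Cross-multiplying the components: (t − 7/5)·(-52) = (-28)·(0).
Solving gives t = 7/5.

7/5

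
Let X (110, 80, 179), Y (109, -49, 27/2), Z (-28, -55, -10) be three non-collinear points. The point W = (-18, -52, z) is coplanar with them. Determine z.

A normal to the plane is n = XY × XZ = (4077/2, 22650, -17667).
W lies in the plane iff n · XW = 0.
This gives (-17667)z + (-88335) = 0, so z = -5.

-5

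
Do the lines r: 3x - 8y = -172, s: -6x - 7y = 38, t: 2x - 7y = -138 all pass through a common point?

No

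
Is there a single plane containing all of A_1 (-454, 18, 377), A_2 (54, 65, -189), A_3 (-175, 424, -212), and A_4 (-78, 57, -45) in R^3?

No

The four points are coplanar iff the 3×3 determinant with rows A_1A_2, A_1A_3, A_1A_4 is zero.
Rows: (508, 47, -566), (279, 406, -589), (376, 39, -422).
Expanding along the first row: (508)(-148361) − (47)(103726) + (-566)(-141775) = 2140.
Nonzero ⇒ not coplanar.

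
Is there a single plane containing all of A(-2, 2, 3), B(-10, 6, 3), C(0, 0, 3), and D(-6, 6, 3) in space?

Yes

With A as base: AB = (-8, 4, 0), AC = (2, -2, 0), AD = (-4, 4, 0).
AC × AD = (0, 0, 0).
AB · (AC × AD) = 0.
The scalar triple product vanishes, so the four points are coplanar.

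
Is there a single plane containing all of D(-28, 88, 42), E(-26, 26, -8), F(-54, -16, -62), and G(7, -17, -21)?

Yes

With D as base: DE = (2, -62, -50), DF = (-26, -104, -104), DG = (35, -105, -63).
DF × DG = (-4368, -5278, 6370).
DE · (DF × DG) = 0.
The scalar triple product vanishes, so the four points are coplanar.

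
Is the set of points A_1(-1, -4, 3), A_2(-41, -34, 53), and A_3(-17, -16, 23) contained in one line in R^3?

Yes

A_1A_2 = (-40, -30, 50), A_1A_3 = (-16, -12, 20).
Each component of A_1A_3 is 2/5 times the corresponding component of A_1A_2, so A_1A_3 = 2/5·A_1A_2 and the points are collinear.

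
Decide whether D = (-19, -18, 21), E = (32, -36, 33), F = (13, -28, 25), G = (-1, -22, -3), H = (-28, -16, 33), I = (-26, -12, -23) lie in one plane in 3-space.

The plane through D, E, F has normal n = DE × DF = (48, 180, 66) and equation n·P = -2766.
Checking the remaining points: n·G = -4206, n·H = -2046, n·I = -4926.
Since n·G = -4206 ≠ -2766, G is off the plane and the points are not all coplanar.

No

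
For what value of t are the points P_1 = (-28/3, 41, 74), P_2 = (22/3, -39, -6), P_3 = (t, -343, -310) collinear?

Collinearity requires P_1P_2 × P_1P_3 = 0; each component is linear in t.
The y-component gives (-80)t + (16960/3) = 0, so t = 212/3.
The remaining components then also vanish.

212/3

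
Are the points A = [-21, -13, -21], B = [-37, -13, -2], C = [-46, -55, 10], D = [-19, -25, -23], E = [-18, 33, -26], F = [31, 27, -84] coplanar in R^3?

Yes

The plane through A, B, C has normal n = AB × AC = (798, 21, 672) and equation n·P = -31143.
Checking the remaining points: n·D = -31143, n·E = -31143, n·F = -31143.
All equal -31143, so all 6 points lie in one plane.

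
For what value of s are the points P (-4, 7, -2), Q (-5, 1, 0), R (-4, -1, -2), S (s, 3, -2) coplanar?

-4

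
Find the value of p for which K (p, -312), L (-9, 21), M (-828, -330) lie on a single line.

Collinearity: (K − L) must be parallel to (M − L) = (-819, -351).
Cross-multiplying the components: (p − (-9))·(-351) = (-333)·(-819).
Solving gives p = -786.

-786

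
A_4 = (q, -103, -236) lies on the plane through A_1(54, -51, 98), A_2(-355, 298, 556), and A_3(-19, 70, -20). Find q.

A normal to the plane is n = A_1A_2 × A_1A_3 = (-96600, -81696, -24012).
A_4 lies in the plane iff n · A_1A_4 = 0.
This gives (-96600)q + (17484600) = 0, so q = 181.

181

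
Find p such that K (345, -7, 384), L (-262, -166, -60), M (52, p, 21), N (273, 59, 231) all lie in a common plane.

Normal to plane KLN: n = (53631, -60903, -51510); plane equation n·P = -850824.
Requiring n·M = -850824: (-60903)p + (1707102) = -850824.
So p = 42.

42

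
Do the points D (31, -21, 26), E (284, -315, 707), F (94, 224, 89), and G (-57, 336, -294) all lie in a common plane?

The four points are coplanar iff the 3×3 determinant with rows DE, DF, DG is zero.
Rows: (253, -294, 681), (63, 245, 63), (-88, 357, -320).
Expanding along the first row: (253)(-100891) − (-294)(-14616) + (681)(44051) = 176204.
Nonzero ⇒ not coplanar.

No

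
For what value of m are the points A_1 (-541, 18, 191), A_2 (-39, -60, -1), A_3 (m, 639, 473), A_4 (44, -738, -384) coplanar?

-388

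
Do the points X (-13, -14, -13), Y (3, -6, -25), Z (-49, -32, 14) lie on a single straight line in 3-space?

Yes

XY = (16, 8, -12), XZ = (-36, -18, 27).
XY × XZ = (0, 0, 0).
The cross product vanishes, so the three points are collinear.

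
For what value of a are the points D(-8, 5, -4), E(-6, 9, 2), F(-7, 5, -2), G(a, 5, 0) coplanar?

-6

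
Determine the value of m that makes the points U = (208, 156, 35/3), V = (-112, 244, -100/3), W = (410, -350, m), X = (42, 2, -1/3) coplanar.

197/3

The points are coplanar iff UV · (UW × UX) = 0.
Expanding, this is linear in m: (-63888)m + (4195312) = 0.
So m = 197/3.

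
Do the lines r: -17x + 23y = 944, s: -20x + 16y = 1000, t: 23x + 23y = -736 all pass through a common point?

Intersecting r and s: solving the 2×2 system gives (x, y) = (-42, 10).
Substitute into t: (23)(-42) + (23)(10) = -736.
This equals -736, so (-42, 10) lies on all three lines and they are concurrent.

Yes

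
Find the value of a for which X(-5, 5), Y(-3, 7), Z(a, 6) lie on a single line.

-4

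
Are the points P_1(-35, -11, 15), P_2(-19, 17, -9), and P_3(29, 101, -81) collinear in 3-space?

P_1P_2 = (16, 28, -24), P_1P_3 = (64, 112, -96).
Each component of P_1P_3 is 4 times the corresponding component of P_1P_2, so P_1P_3 = 4·P_1P_2 and the points are collinear.

Yes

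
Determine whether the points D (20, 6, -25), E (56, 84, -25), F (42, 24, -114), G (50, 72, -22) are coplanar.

Yes

With D as base: DE = (36, 78, 0), DF = (22, 18, -89), DG = (30, 66, 3).
DF × DG = (5928, -2736, 912).
DE · (DF × DG) = 0.
The scalar triple product vanishes, so the four points are coplanar.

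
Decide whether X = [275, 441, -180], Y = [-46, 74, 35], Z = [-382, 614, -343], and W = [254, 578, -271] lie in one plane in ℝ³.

Yes

A normal to the plane through X, Y, Z is n = XY × XZ = (22626, -193578, -296652).
The plane has equation n·P = -25748388. For W: n·W = -25748388.
Equal, so W lies in the plane and all four are coplanar.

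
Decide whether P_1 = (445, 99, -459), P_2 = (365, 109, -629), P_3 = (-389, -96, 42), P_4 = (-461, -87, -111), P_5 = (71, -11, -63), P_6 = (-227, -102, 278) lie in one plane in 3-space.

Yes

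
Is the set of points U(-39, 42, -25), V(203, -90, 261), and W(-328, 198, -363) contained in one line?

UV = (242, -132, 286), UW = (-289, 156, -338).
UV × UW = (0, -858, -396).
The cross product is nonzero, so the points do not lie on one line.

No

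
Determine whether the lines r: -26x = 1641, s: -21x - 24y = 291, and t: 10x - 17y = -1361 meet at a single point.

No

Lines aᵢx + bᵢy = cᵢ with pairwise distinct directions are concurrent exactly when det[aᵢ bᵢ cᵢ] = 0.
Here the determinant is 1791.
Nonzero, so no common point exists.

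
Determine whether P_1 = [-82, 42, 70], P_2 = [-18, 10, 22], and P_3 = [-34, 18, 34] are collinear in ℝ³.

Yes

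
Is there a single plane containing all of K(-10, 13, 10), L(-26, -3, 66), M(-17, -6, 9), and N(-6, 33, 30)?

A normal to the plane through K, L, M is n = KL × KM = (1080, -408, 192).
The plane has equation n·P = -14184. For N: n·N = -14184.
Equal, so N lies in the plane and all four are coplanar.

Yes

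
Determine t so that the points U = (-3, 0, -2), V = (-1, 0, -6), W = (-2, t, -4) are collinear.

Collinearity requires UV × UW = 0; each component is linear in t.
The x-component gives (4)t + (0) = 0, so t = 0.
The remaining components then also vanish.

0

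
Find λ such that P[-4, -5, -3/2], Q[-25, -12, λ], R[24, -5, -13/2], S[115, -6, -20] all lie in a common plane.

43/2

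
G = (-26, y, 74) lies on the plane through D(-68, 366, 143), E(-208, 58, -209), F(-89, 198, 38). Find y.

51

A normal to the plane is n = DE × DF = (-26796, -7308, 17052).
G lies in the plane iff n · DG = 0.
This gives (-7308)y + (372708) = 0, so y = 51.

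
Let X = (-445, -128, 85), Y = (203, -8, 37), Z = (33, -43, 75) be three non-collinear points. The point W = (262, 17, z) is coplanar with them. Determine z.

Coplanarity requires XY · (XZ × XW) = 0.
XY = (648, 120, -48), XZ = (478, 85, -10); the triple product is linear in z with coefficient -2280 and constant term -157320.
Setting it to zero: z = -69.

-69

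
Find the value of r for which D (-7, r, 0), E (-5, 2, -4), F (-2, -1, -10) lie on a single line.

4

Collinearity requires DE × DF = 0; each component is linear in r.
The x-component gives (6)r + (-24) = 0, so r = 4.
The remaining components then also vanish.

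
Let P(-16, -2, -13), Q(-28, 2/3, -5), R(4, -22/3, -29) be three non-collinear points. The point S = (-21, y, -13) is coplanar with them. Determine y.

-2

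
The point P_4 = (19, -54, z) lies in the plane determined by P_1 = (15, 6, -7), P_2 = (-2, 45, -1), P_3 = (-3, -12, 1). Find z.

The plane through P_1, P_2, P_3 has equation 420x + 28y + 1008z = -588.
Substituting P_4: (1008)z + (6468) = -588, so z = -7.

-7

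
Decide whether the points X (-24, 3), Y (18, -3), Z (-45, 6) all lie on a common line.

Yes

XY = (42, -6), XZ = (-21, 3).
det[XY; XZ] = (42)(3) − (-6)(-21) = 0.
The determinant is zero, so the points are collinear.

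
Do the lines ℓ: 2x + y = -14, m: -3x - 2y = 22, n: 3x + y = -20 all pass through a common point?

Yes

Intersecting ℓ and m: solving the 2×2 system gives (x, y) = (-6, -2).
Substitute into n: (3)(-6) + (1)(-2) = -20.
This equals -20, so (-6, -2) lies on all three lines and they are concurrent.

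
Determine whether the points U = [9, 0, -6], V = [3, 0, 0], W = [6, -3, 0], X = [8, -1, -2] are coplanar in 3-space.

No

A normal to the plane through U, V, W is n = UV × UW = (18, 18, 18).
The plane has equation n·P = 54. For X: n·X = 90.
90 ≠ 54, so X is off the plane.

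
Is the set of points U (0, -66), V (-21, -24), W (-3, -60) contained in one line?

Yes

UV = (-21, 42), UW = (-3, 6).
Twice the signed area of △UVW is (-21)(6) − (42)(-3) = 0.
The triangle is degenerate (zero area), so the points are collinear.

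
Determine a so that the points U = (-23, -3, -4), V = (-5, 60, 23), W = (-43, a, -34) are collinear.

-73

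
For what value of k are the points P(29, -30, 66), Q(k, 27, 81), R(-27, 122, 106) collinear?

Direction PR = (-56, 152, 40). From the y-coordinate of Q, the parameter along the line is τ = (27 − (-30))/152 = 3/8.
Then k = 29 + 3/8·(-56) = 8.

8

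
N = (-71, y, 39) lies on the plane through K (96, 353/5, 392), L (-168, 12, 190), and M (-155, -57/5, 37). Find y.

Coplanarity requires KL · (KM × KN) = 0.
KL = (-264, -293/5, -202), KM = (-251, -82, -355); the triple product is linear in y with coefficient -43018 and constant term -602252/5.
Setting it to zero: y = -14/5.

-14/5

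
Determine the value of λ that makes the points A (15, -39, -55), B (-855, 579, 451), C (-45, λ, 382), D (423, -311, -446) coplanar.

Coplanarity ⇔ det[AB; AC; AD] = 0.
Expanding, this is linear in λ: (133722)λ + (5750046) = 0.
So λ = -43.

-43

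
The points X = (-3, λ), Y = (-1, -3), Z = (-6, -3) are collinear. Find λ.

-3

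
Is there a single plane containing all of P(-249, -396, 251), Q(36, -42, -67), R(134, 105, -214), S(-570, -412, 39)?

A normal to the plane through P, Q, R is n = PQ × PR = (-5292, 10731, 7203).
The plane has equation n·X = -1123815. For S: n·S = -1123815.
Equal, so S lies in the plane and all four are coplanar.

Yes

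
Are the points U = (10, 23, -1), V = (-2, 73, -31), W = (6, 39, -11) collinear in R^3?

No

UV = (-12, 50, -30), UW = (-4, 16, -10).
Comparing components 2 and 3: (50)(-10) − (-30)(16) = -20 ≠ 0, so UV and UW are not parallel and the points are not collinear.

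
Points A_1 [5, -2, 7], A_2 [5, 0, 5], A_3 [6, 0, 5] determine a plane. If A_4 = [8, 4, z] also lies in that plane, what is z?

1

Coplanarity requires A_1A_2 · (A_1A_3 × A_1A_4) = 0.
A_1A_2 = (0, 2, -2), A_1A_3 = (1, 2, -2); the triple product is linear in z with coefficient -2 and constant term 2.
Setting it to zero: z = 1.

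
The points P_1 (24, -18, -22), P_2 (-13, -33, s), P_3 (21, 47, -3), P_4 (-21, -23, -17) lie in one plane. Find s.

-21

Normal to plane P_1P_3P_4: n = (420, -840, 2940); plane equation n·P = -39480.
Requiring n·P_2 = -39480: (2940)s + (22260) = -39480.
So s = -21.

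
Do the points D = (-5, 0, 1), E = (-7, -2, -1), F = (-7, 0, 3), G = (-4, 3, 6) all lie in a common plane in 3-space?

A normal to the plane through D, E, F is n = DE × DF = (-4, 8, -4).
The plane has equation n·P = 16. For G: n·G = 16.
Equal, so G lies in the plane and all four are coplanar.

Yes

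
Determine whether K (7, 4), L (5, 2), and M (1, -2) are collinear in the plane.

Yes

KL = (-2, -2), KM = (-6, -6).
det[KL; KM] = (-2)(-6) − (-2)(-6) = 0.
The determinant is zero, so the points are collinear.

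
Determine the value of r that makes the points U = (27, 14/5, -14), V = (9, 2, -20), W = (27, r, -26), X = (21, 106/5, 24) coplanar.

Normal to plane UVX: n = (80, 720, -336); plane equation n·P = 8880.
Requiring n·W = 8880: (720)r + (10896) = 8880.
So r = -14/5.

-14/5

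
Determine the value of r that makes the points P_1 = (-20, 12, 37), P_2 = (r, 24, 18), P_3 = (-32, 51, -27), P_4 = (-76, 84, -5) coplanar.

The points are coplanar iff P_1P_2 · (P_1P_3 × P_1P_4) = 0.
Expanding, this is linear in r: (2970)r + (71280) = 0.
So r = -24.

-24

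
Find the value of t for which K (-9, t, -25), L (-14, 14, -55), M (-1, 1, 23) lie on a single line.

9

Collinearity requires KL × KM = 0; each component is linear in t.
The x-component gives (-78)t + (702) = 0, so t = 9.
The remaining components then also vanish.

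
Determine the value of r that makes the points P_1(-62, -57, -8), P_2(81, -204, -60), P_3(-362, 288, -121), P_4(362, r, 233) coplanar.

-558

Coplanarity ⇔ det[P_1P_2; P_1P_3; P_1P_4] = 0.
Expanding, this is linear in r: (31759)r + (17721522) = 0.
So r = -558.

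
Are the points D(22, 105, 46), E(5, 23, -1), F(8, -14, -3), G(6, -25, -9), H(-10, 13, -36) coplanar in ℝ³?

No

The plane through D, E, F has normal n = DE × DF = (-1575, -175, 875) and equation n·P = -12775.
Checking the remaining points: n·G = -12950, n·H = -18025.
Since n·G = -12950 ≠ -12775, G is off the plane and the points are not all coplanar.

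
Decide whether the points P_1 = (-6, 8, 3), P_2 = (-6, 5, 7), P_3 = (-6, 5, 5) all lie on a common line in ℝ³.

P_1P_2 = (0, -3, 4), P_1P_3 = (0, -3, 2).
Comparing components 2 and 3: (-3)(2) − (4)(-3) = 6 ≠ 0, so P_1P_2 and P_1P_3 are not parallel and the points are not collinear.

No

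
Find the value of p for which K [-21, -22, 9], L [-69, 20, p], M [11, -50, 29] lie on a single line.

-21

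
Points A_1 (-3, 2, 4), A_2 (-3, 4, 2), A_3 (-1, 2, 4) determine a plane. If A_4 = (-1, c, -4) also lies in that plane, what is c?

A normal to the plane is n = A_1A_2 × A_1A_3 = (0, -4, -4).
A_4 lies in the plane iff n · A_1A_4 = 0.
This gives (-4)c + (40) = 0, so c = 10.

10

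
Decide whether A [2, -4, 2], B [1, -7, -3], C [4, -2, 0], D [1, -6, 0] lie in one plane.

A normal to the plane through A, B, C is n = AB × AC = (16, -12, 4).
The plane has equation n·P = 88. For D: n·D = 88.
Equal, so D lies in the plane and all four are coplanar.

Yes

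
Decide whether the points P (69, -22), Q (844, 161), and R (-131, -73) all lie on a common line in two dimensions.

No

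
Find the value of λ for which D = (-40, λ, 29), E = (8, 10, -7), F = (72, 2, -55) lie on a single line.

Collinearity requires DE × DF = 0; each component is linear in λ.
The x-component gives (48)λ + (-768) = 0, so λ = 16.
The remaining components then also vanish.

16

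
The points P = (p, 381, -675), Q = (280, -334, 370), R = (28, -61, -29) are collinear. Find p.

Direction QR = (-252, 273, -399). From the y-coordinate of P, the parameter along the line is τ = (381 − (-334))/273 = 55/21.
Then p = 280 + 55/21·(-252) = -380.

-380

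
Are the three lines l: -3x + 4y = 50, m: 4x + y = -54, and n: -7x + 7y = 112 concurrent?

Yes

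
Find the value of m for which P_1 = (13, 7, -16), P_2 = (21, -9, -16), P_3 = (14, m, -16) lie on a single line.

Direction P_1P_2 = (8, -16, 0). From the x-coordinate of P_3, the parameter along the line is τ = (14 − 13)/8 = 1/8.
Then m = 7 + 1/8·(-16) = 5.

5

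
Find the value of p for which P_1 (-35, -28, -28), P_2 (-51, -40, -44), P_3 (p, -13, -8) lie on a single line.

Direction P_1P_2 = (-16, -12, -16). From the y-coordinate of P_3, the parameter along the line is τ = (-13 − (-28))/(-12) = -5/4.
Then p = (-35) + (-5/4)·(-16) = -15.

-15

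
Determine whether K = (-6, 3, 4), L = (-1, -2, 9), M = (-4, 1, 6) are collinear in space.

KL = (5, -5, 5), KM = (2, -2, 2).
KL × KM = (0, 0, 0).
The cross product vanishes, so the three points are collinear.

Yes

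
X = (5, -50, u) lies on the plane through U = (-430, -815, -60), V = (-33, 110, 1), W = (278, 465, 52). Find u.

9

A normal to the plane is n = UV × UW = (25520, -1276, -146740).
X lies in the plane iff n · UX = 0.
This gives (-146740)u + (1320660) = 0, so u = 9.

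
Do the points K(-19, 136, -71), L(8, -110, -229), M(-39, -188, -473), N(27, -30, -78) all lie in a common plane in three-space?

With K as base: KL = (27, -246, -158), KM = (-20, -324, -402), KN = (46, -166, -7).
KM × KN = (-64464, -18632, 18224).
KL · (KM × KN) = -36448.
Since -36448 ≠ 0, the four points are not coplanar.

No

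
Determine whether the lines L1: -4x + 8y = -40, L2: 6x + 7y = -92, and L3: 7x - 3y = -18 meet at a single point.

The three lines meet at one point iff the augmented coefficient matrix [aᵢ bᵢ cᵢ] has rank < 3, i.e. its determinant vanishes.
Here the determinant is 0.
It vanishes, so the lines are concurrent at (-6, -8).

Yes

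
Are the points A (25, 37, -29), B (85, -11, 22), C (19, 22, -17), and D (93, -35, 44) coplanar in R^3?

Yes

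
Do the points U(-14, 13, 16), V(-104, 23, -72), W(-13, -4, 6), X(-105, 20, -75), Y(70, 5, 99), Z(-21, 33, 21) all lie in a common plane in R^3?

No

The plane through U, V, W has normal n = UV × UW = (-1596, -988, 1520) and equation n·P = 33820.
Checking the remaining points: n·X = 33820, n·Y = 33820, n·Z = 32832.
Since n·Z = 32832 ≠ 33820, Z is off the plane and the points are not all coplanar.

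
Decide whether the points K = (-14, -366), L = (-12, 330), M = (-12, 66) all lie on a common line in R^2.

KL = (2, 696), KM = (2, 432).
det[KL; KM] = (2)(432) − (696)(2) = -528.
The determinant is nonzero, so they are not collinear.

No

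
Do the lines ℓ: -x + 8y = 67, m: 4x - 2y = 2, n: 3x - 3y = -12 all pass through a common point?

Yes

Intersecting ℓ and m: solving the 2×2 system gives (x, y) = (5, 9).
Substitute into n: (3)(5) + (-3)(9) = -12.
This equals -12, so (5, 9) lies on all three lines and they are concurrent.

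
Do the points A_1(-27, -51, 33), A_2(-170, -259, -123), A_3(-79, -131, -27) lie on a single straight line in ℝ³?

A_1A_2 = (-143, -208, -156), A_1A_3 = (-52, -80, -60).
Comparing components 3 and 1: (-156)(-52) − (-143)(-60) = -468 ≠ 0, so A_1A_2 and A_1A_3 are not parallel and the points are not collinear.

No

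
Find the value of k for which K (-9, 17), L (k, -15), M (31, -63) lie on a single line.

7

Collinearity: (L − K) must be parallel to (M − K) = (40, -80).
Cross-multiplying the components: (k − (-9))·(-80) = (-32)·(40).
Solving gives k = 7.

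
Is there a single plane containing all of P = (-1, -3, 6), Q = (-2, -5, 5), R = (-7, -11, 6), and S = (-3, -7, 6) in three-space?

No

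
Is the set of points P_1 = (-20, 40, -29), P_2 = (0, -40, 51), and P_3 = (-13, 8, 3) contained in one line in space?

No

P_1P_2 = (20, -80, 80), P_1P_3 = (7, -32, 32).
Comparing components 3 and 1: (80)(7) − (20)(32) = -80 ≠ 0, so P_1P_2 and P_1P_3 are not parallel and the points are not collinear.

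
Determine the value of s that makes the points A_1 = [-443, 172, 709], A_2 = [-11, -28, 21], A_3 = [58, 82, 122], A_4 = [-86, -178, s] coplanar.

-134

Coplanarity ⇔ det[A_1A_2; A_1A_3; A_1A_4] = 0.
Expanding, this is linear in s: (61320)s + (8216880) = 0.
So s = -134.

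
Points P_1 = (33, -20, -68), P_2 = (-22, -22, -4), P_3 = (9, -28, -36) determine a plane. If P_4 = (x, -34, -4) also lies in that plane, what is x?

-16

A normal to the plane is n = P_1P_2 × P_1P_3 = (448, 224, 392).
P_4 lies in the plane iff n · P_1P_4 = 0.
This gives (448)x + (7168) = 0, so x = -16.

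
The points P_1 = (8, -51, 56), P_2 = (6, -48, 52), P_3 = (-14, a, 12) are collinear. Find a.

Direction P_1P_2 = (-2, 3, -4). From the x-coordinate of P_3, the parameter along the line is τ = (-14 − 8)/(-2) = 11.
Then a = (-51) + 11·(3) = -18.

-18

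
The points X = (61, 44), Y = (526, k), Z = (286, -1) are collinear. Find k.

-49

Collinearity: (Y − X) must be parallel to (Z − X) = (225, -45).
Cross-multiplying the components: (k − 44)·(225) = (465)·(-45).
Solving gives k = -49.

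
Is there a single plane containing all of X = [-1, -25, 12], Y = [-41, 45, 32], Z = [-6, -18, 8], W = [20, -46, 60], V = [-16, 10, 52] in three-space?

The plane through X, Y, Z has normal n = XY × XZ = (-420, -260, 70) and equation n·P = 7760.
Checking the remaining points: n·W = 7760, n·V = 7760.
All equal 7760, so all 5 points lie in one plane.

Yes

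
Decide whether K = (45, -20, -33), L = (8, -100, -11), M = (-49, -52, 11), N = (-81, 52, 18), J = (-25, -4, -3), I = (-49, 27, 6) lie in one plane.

No

The plane through K, L, M has normal n = KL × KM = (-2816, -440, -6336) and equation n·P = 91168.
Checking the remaining points: n·N = 91168, n·J = 91168, n·I = 88088.
Since n·I = 88088 ≠ 91168, I is off the plane and the points are not all coplanar.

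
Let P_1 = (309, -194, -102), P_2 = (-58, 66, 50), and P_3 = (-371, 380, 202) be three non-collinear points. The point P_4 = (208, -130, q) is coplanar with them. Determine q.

A normal to the plane is n = P_1P_2 × P_1P_3 = (-8208, 8208, -33858).
P_4 lies in the plane iff n · P_1P_4 = 0.
This gives (-33858)q + (-2099196) = 0, so q = -62.

-62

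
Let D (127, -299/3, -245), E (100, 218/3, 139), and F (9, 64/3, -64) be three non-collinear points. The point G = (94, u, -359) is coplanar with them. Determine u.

-406/3

The plane through D, E, F has equation −(45815/3)x − 40425y + (51205/3)z = -6276655/3.
Substituting G: (-40425)u + (-22689205/3) = -6276655/3, so u = -406/3.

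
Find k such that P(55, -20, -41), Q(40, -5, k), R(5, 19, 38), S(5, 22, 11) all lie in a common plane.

-47

The points are coplanar iff PQ · (PR × PS) = 0.
Expanding, this is linear in k: (-150)k + (-7050) = 0.
So k = -47.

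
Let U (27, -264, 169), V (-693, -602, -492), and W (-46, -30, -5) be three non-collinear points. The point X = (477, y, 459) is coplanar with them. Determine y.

256

Coplanarity requires UV · (UW × UX) = 0.
UV = (-720, -338, -661), UW = (-73, 234, -174); the triple product is linear in y with coefficient -77027 and constant term 19718912.
Setting it to zero: y = 256.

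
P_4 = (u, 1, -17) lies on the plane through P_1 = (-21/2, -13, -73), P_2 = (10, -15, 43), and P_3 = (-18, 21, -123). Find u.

0

Coplanarity requires P_1P_2 · (P_1P_3 × P_1P_4) = 0.
P_1P_2 = (41/2, -2, 116), P_1P_3 = (-15/2, 34, -50); the triple product is linear in u with coefficient -3844 and constant term 0.
Setting it to zero: u = 0.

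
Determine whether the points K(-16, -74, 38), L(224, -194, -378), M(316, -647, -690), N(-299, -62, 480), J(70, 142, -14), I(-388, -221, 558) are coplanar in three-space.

The plane through K, L, M has normal n = KL × KM = (-151008, 36608, -97680) and equation n·P = -4004704.
Checking the remaining points: n·N = -4004704, n·J = -4004704, n·I = -4004704.
All equal -4004704, so all 6 points lie in one plane.

Yes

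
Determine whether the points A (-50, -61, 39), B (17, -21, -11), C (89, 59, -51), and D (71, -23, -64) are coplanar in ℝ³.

With A as base: AB = (67, 40, -50), AC = (139, 120, -90), AD = (121, 38, -103).
AC × AD = (-8940, 3427, -9238).
AB · (AC × AD) = 0.
The scalar triple product vanishes, so the four points are coplanar.

Yes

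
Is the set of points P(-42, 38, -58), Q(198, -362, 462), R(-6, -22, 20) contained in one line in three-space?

PQ = (240, -400, 520), PR = (36, -60, 78).
PQ × PR = (0, 0, 0).
The cross product vanishes, so the three points are collinear.

Yes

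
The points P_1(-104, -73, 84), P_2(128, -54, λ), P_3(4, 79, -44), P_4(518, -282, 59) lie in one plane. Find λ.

Coplanarity ⇔ det[P_1P_2; P_1P_3; P_1P_4] = 0.
Expanding, this is linear in λ: (-117116)λ + (1288276) = 0.
So λ = 11.

11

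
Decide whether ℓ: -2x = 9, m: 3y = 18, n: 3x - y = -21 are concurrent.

The three lines meet at one point iff the augmented coefficient matrix [aᵢ bᵢ cᵢ] has rank < 3, i.e. its determinant vanishes.
Here the determinant is 9.
Nonzero, so no common point exists.

No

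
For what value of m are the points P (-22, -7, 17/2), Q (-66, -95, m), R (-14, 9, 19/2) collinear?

3

Direction PR = (8, 16, 1). From the x-coordinate of Q, the parameter along the line is τ = (-66 − (-22))/8 = -11/2.
Then m = 17/2 + (-11/2)·(1) = 3.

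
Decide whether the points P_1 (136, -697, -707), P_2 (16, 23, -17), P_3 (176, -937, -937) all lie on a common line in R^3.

Yes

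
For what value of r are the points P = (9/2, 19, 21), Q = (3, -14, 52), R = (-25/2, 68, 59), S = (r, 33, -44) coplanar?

17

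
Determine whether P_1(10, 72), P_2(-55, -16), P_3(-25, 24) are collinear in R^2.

No

P_1P_2 = (-65, -88), P_1P_3 = (-35, -48).
Twice the signed area of △P_1P_2P_3 is (-65)(-48) − (-88)(-35) = 40.
The area is nonzero, so the three points are not collinear.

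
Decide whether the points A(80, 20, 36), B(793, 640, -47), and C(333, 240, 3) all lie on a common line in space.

No

AB = (713, 620, -83), AC = (253, 220, -33).
Comparing components 2 and 3: (620)(-33) − (-83)(220) = -2200 ≠ 0, so AB and AC are not parallel and the points are not collinear.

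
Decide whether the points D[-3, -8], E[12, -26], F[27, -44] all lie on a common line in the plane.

Yes

DE = (15, -18), DF = (30, -36).
det[DE; DF] = (15)(-36) − (-18)(30) = 0.
The determinant is zero, so the points are collinear.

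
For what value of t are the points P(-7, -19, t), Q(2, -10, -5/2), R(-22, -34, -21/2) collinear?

Collinearity requires PQ × PR = 0; each component is linear in t.
The x-component gives (-24)t + (-132) = 0, so t = -11/2.
The remaining components then also vanish.

-11/2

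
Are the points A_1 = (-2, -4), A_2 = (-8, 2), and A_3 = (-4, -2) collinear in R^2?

Yes

A_1A_2 = (-6, 6), A_1A_3 = (-2, 2).
det[A_1A_2; A_1A_3] = (-6)(2) − (6)(-2) = 0.
The determinant is zero, so the points are collinear.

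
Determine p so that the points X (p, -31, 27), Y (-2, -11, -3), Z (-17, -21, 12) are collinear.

Collinearity requires XY × XZ = 0; each component is linear in p.
The y-component gives (15)p + (480) = 0, so p = -32.
The remaining components then also vanish.

-32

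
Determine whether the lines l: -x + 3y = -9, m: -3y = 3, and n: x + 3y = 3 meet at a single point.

Yes

Intersecting l and m: solving the 2×2 system gives (x, y) = (6, -1).
Substitute into n: (1)(6) + (3)(-1) = 3.
This equals 3, so (6, -1) lies on all three lines and they are concurrent.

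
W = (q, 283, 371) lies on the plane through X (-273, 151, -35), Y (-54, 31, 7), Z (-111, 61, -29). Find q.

-474

The plane through X, Y, Z has equation 3060x + 5490y − 270z = 3060.
Substituting W: (3060)q + (1453500) = 3060, so q = -474.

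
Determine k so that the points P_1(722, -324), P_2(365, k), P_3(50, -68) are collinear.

The three points are collinear iff det[P_1P_2; P_1P_3] = 0.
This determinant is linear in k: (672)k + (126336) = 0, so k = -188.

-188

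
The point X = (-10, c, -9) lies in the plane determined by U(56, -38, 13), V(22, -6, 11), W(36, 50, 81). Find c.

6

The plane through U, V, W has equation 2352x + 2352y − 2352z = 11760.
Substituting X: (2352)c + (-2352) = 11760, so c = 6.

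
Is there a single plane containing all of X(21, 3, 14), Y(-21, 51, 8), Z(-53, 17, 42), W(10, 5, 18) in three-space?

No

A normal to the plane through X, Y, Z is n = XY × XZ = (1428, 1620, 2964).
The plane has equation n·P = 76344. For W: n·W = 75732.
75732 ≠ 76344, so W is off the plane.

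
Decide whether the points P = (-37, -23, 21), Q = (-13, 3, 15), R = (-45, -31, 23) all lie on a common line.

PQ = (24, 26, -6), PR = (-8, -8, 2).
PQ × PR = (4, 0, 16).
The cross product is nonzero, so the points do not lie on one line.

No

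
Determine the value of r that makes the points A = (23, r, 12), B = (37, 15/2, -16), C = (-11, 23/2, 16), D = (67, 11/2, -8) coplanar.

Coplanarity ⇔ det[AB; AC; AD] = 0.
Expanding, this is linear in r: (-1344)r + (12096) = 0.
So r = 9.

9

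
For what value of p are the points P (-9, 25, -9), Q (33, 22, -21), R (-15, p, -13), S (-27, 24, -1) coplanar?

30

Coplanarity ⇔ det[PQ; PR; PS] = 0.
Expanding, this is linear in p: (120)p + (-3600) = 0.
So p = 30.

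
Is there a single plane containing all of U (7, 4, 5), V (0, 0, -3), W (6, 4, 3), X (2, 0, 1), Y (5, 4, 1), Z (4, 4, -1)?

The plane through U, V, W has normal n = UV × UW = (8, -6, -4) and equation n·P = 12.
Checking the remaining points: n·X = 12, n·Y = 12, n·Z = 12.
All equal 12, so all 6 points lie in one plane.

Yes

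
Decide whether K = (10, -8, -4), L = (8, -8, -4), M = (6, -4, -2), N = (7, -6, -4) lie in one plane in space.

A normal to the plane through K, L, M is n = KL × KM = (0, 4, -8).
The plane has equation n·P = 0. For N: n·N = 8.
8 ≠ 0, so N is off the plane.

No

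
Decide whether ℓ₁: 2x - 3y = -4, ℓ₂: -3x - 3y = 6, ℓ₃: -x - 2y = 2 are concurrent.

Yes

Intersecting ℓ₁ and ℓ₂: solving the 2×2 system gives (x, y) = (-2, 0).
Substitute into ℓ₃: (-1)(-2) + (-2)(0) = 2.
This equals 2, so (-2, 0) lies on all three lines and they are concurrent.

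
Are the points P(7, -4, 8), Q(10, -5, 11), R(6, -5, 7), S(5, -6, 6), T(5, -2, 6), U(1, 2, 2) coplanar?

Yes

The plane through P, Q, R has normal n = PQ × PR = (4, 0, -4) and equation n·X = -4.
Checking the remaining points: n·S = -4, n·T = -4, n·U = -4.
All equal -4, so all 6 points lie in one plane.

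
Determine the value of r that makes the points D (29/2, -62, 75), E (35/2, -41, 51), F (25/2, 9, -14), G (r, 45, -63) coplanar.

Normal to plane DEF: n = (-165, 315, 255); plane equation n·P = -5595/2.
Requiring n·G = -5595/2: (-165)r + (-1890) = -5595/2.
So r = 11/2.

11/2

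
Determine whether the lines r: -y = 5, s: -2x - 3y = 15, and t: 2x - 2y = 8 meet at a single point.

No

Intersecting r and s: solving the 2×2 system gives (x, y) = (0, -5).
Substitute into t: (2)(0) + (-2)(-5) = 10.
But t requires 8 ≠ 10, so the three lines have no common point.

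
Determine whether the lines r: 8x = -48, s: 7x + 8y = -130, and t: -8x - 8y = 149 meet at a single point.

No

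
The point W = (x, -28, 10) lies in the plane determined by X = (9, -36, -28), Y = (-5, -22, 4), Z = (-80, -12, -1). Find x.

47

A normal to the plane is n = XY × XZ = (-390, -2470, 910).
W lies in the plane iff n · XW = 0.
This gives (-390)x + (18330) = 0, so x = 47.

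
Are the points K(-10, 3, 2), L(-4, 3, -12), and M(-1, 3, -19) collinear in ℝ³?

Yes

KL = (6, 0, -14), KM = (9, 0, -21).
KL × KM = (0, 0, 0).
The cross product vanishes, so the three points are collinear.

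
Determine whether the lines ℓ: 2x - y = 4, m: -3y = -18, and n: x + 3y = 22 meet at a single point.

Intersecting ℓ and m: solving the 2×2 system gives (x, y) = (5, 6).
Substitute into n: (1)(5) + (3)(6) = 23.
But n requires 22 ≠ 23, so the three lines have no common point.

No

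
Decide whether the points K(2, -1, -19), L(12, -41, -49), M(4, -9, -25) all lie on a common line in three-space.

Yes

KL = (10, -40, -30), KM = (2, -8, -6).
KL × KM = (0, 0, 0).
The cross product vanishes, so the three points are collinear.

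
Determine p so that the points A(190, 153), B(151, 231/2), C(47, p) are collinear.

Collinearity: (C − A) must be parallel to (B − A) = (-39, -75/2).
Cross-multiplying the components: (p − 153)·(-39) = (-143)·(-75/2).
Solving gives p = 31/2.

31/2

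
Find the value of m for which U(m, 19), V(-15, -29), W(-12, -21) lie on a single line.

Collinearity: (U − V) must be parallel to (W − V) = (3, 8).
Cross-multiplying the components: (m − (-15))·(8) = (48)·(3).
Solving gives m = 3.

3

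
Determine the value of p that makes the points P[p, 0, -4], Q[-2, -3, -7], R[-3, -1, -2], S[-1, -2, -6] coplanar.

1

Coplanarity ⇔ det[PQ; PR; PS] = 0.
Expanding, this is linear in p: (3)p + (-3) = 0.
So p = 1.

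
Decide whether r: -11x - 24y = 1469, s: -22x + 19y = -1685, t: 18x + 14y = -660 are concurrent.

Yes

The three lines meet at one point iff the augmented coefficient matrix [aᵢ bᵢ cᵢ] has rank < 3, i.e. its determinant vanishes.
Here the determinant is 0.
It vanishes, so the lines are concurrent at (17, -69).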